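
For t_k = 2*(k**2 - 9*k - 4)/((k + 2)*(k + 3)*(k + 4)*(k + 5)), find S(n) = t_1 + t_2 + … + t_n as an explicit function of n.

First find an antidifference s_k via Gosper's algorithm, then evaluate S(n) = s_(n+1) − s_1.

Step 1: r(k) = (k + 2)*(9*k - (k + 1)**2 + 13)/((k + 6)*(-k**2 + 9*k + 4)).
Take A(k)=k + 2, B(k)=k + 6, C(k)=k**2 - 9*k - 4.
Set up (k + 2)·f(k+1) − (k + 5)·f(k) − (k**2 - 9*k - 4) = 0.
Degrees (1,1,2) ⇒ d ≤ 3.
A polynomial solution: f(k) = -k*(k**2 + 21*k + 2)/12.
Certificate R = B(k−1)f/C = -k*(k + 5)*(k**2 + 21*k + 2)/(12*(k**2 - 9*k - 4)) gives s_k = k*(-k**2 - 21*k - 2)/(6*(k + 2)*(k + 3)*(k + 4)).
s_(k+1) − s_k = 2*(k**2 - 9*k - 4)/(k**4 + 14*k**3 + 71*k**2 + 154*k + 120) = t_k.
Evaluate: s_(n+1) = (-n**3 - 24*n**2 - 47*n - 24)/(6*(n**3 + 12*n**2 + 47*n + 60)); subtract s_(1) = -1/15 ⇒ S(n) = n*(-n**2 - 32*n - 47)/(10*(n**3 + 12*n**2 + 47*n + 60)).

S(n) = n*(-n**2 - 32*n - 47)/(10*(n**3 + 12*n**2 + 47*n + 60))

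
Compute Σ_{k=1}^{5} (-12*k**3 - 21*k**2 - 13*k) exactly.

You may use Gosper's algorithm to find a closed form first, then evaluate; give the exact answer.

Σ = -4050

Step 1: r(k) = (12*k**3 + 57*k**2 + 91*k + 46)/(k*(12*k**2 + 21*k + 13)).
Normal form (A,B,C) = (1, 1, k**3 + 7*k**2/4 + 13*k/12).
Set up (1)·f(k+1) − (1)·f(k) − (k**3 + 7*k**2/4 + 13*k/12) = 0.
d = 4 from the (0,0,3) case.
Solving with deg f ≤ 4: f(k) = k*(k - 1)*(3*k**2 + 4*k + 3)/12.
Then R = B(k−1)f/C = (k - 1)*(3*k**2 + 4*k + 3)/(12*k**2 + 21*k + 13), so s_k = R(k)·t_k = k*(-3*k**3 - k**2 + k + 3).
s_(k+1) − s_k = k*(-12*k**2 - 21*k - 13) = t_k.
Evaluate s at k=6 and k=1: -4050 and 0; difference -4050.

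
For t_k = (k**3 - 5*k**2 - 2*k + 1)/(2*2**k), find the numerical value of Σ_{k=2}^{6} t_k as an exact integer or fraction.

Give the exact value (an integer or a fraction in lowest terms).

Σ = -509/128

Compute t_(k+1)/t_k: get (k**3 - 2*k**2 - 9*k - 5)/(2*(k**3 - 5*k**2 - 2*k + 1)).
Gosper form: A/B · C(k+1)/C(k) with A=1/2, B=1, C=k**3 - 5*k**2 - 2*k + 1.
Set up (1/2)·f(k+1) − (1)·f(k) − (k**3 - 5*k**2 - 2*k + 1) = 0.
d = 3 from the (0,0,3) case.
Coefficient equations give f(k) = -2*(k**3 - 2*k**2 - 3*k - 3).
Then R = B(k−1)f/C = -2*(k**3 - 2*k**2 - 3*k - 3)/(k**3 - 5*k**2 - 2*k + 1), so s_k = R(k)·t_k = (-k**3 + 2*k**2 + 3*k + 3)/2**k.
Δs = (k**3 - 5*k**2 - 2*k + 1)/(2*2**k), as required.
Telescoping: Σ = s_(7) − s_(2) = -221/128 − (9/4) = -509/128.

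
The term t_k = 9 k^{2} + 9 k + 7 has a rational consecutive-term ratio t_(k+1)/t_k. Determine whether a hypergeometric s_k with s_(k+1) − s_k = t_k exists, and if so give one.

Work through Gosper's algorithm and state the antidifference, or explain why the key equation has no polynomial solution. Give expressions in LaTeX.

s_k = k \left(3 k^{2} + 4\right)

The ratio is (9*k**2 + 27*k + 25)/(9*k**2 + 9*k + 7).
Take A(k)=1, B(k)=1, C(k)=k**2 + k + 7/9.
Key eq: (1)·f(k+1) = (1)·f(k) + (k**2 + k + 7/9).
From deg A=0, deg B=0, deg C=2: d=3.
Coefficient equations give f(k) = k*(3*k**2 + 4)/9.
Then R = B(k−1)f/C = k*(3*k**2 + 4)/(9*k**2 + 9*k + 7), so s_k = R(k)·t_k = k*(3*k**2 + 4).
Check: Δs_k = 9*k**2 + 9*k + 7. ✓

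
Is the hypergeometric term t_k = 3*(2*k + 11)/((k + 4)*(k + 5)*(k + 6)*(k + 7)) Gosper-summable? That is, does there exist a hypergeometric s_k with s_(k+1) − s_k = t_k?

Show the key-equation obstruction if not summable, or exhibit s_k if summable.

r(k) = (k + 4)*(2*k + 13)/((k + 8)*(2*k + 11)) after simplifying.
So A=k + 4 and B=k + 8, with C=k + 11/2.
Need (k + 4)·f(k+1) − (k + 7)·f(k) = k + 11/2.
d = 3 from the (1,1,1) case.
Solve for f: f(k) = k*(k + 5)*(k + 10)/48 (degree 3 ≤ 3).
Then R = B(k−1)f/C = k*(k + 5)*(k + 7)*(k + 10)/(24*(2*k + 11)), so s_k = R(k)·t_k = k*(k + 10)/(8*(k**2 + 10*k + 24)).
Check: Δs_k = 3*(2*k + 11)/(k**4 + 22*k**3 + 179*k**2 + 638*k + 840). ✓

Yes. s_k = k*(k + 10)/(8*(k**2 + 10*k + 24)).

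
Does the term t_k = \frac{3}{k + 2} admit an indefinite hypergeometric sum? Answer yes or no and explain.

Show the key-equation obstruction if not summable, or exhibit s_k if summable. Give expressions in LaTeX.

No; the coefficient equations for f are inconsistent.

r(k) = (k + 2)/(k + 3) after simplifying.
Gosper form: A/B · C(k+1)/C(k) with A=k + 2, B=k + 3, C=1.
Solve (k + 2)·f(k+1) − (k + 2)·f(k) = 1.
deg f ≤ 0 (via 1,1,0).
Generic f = c0 gives residual -1; -1 = 0 cannot hold, so t_k is not Gosper-summable.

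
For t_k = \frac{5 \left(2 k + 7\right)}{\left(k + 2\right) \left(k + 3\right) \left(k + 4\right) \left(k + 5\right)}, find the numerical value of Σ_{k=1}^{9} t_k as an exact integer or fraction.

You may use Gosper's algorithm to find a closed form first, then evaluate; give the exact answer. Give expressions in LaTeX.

Σ = 17/56

Step 1: r(k) = (k + 2)*(2*k + 9)/((k + 6)*(2*k + 7)).
A = k + 2, B = k + 6, C = k + 7/2.
Need (k + 2)·f(k+1) − (k + 5)·f(k) = k + 7/2.
From deg A=1, deg B=1, deg C=1: d=3.
Coefficient equations give f(k) = k*(k + 3)*(k + 6)/16.
R(k) = B(k−1)·f(k)/C(k) = k*(k + 3)*(k + 5)*(k + 6)/(8*(2*k + 7)); s_k = R·t_k = 5*k*(k + 6)/(8*(k**2 + 6*k + 8)).
s_(k+1) − s_k = 5*(2*k + 7)/(k**4 + 14*k**3 + 71*k**2 + 154*k + 120) = t_k.
Sum = s_(10) − s_(1); s_(10) = 25/42, s_(1) = 7/24 ⇒ 17/56.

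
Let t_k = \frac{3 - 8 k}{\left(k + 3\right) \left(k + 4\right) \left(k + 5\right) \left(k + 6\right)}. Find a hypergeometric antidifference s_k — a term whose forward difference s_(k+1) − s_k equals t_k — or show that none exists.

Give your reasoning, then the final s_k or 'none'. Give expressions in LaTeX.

s_k = \frac{k \left(- k^{2} - 12 k + 33\right)}{20 \left(k + 3\right) \left(k + 4\right) \left(k + 5\right)}

Ratio r(k) = (k + 3)*(8*k + 5)/((k + 7)*(8*k - 3)).
Gosper form: A/B · C(k+1)/C(k) with A=k + 3, B=k + 7, C=k - 3/8.
Need (k + 3)·f(k+1) − (k + 6)·f(k) = k - 3/8.
deg f ≤ 3 (via 1,1,1).
A polynomial solution: f(k) = k*(k**2 + 12*k - 33)/160.
Then R = B(k−1)f/C = k*(k + 6)*(k**2 + 12*k - 33)/(20*(8*k - 3)), so s_k = R(k)·t_k = k*(-k**2 - 12*k + 33)/(20*(k + 3)*(k + 4)*(k + 5)).
s_(k+1) − s_k = (3 - 8*k)/(k**4 + 18*k**3 + 119*k**2 + 342*k + 360) = t_k.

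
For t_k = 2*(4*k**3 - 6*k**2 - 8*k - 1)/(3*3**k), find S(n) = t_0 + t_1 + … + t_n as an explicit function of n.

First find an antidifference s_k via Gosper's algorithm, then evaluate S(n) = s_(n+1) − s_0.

Ratio r(k) = (4*k**3 + 6*k**2 - 8*k - 11)/(3*(4*k**3 - 6*k**2 - 8*k - 1)).
A = 1/3, B = 1, C = k**3 - 3*k**2/2 - 2*k - 1/4.
Need (1/3)·f(k+1) − (1)·f(k) = k**3 - 3*k**2/2 - 2*k - 1/4.
d = 3 from the (0,0,3) case.
A polynomial solution: f(k) = -3*k*(2*k**2 - 1)/4.
Then R = B(k−1)f/C = -3*k*(2*k**2 - 1)/(4*k**3 - 6*k**2 - 8*k - 1), so s_k = R(k)·t_k = (-4*k**3 + 2*k)/3**k.
s_(k+1) − s_k = 2*(4*k**3 - 6*k**2 - 8*k - 1)/(3*3**k) = t_k.
s_(n+1) = 2*3**(-n - 1)*(-2*n**3 - 6*n**2 - 5*n - 1) and s_(0) = 0, so S(n) = 2*3**(-n - 1)*(-2*n**3 - 6*n**2 - 5*n - 1).

S(n) = 2*3**(-n - 1)*(-2*n**3 - 6*n**2 - 5*n - 1)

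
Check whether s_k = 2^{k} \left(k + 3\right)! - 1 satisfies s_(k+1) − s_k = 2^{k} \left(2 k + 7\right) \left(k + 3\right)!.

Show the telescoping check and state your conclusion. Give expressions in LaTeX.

s_(k+1) = 2**(k + 1)*factorial(k + 4) - 1
s_(k+1) − s_k = 2**k*(2*k + 7)*factorial(k + 3)
(s_(k+1) − s_k) − t_k = 0

valid; difference matches t_k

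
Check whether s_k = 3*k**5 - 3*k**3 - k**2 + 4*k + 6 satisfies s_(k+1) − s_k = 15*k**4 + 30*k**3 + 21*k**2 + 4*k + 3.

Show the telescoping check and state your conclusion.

s_(k+1) = 4*k + 3*(k + 1)**5 - 3*(k + 1)**3 - (k + 1)**2 + 10
s_(k+1) − s_k = 15*k**4 + 30*k**3 + 21*k**2 + 4*k + 3
(s_(k+1) − s_k) − t_k = 0

Valid — Δs_k = t_k.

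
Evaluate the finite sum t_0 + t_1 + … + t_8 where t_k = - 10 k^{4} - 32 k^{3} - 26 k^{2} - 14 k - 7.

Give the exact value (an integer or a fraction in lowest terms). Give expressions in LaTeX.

Compute t_(k+1)/t_k: get (10*k**4 + 72*k**3 + 182*k**2 + 202*k + 89)/(10*k**4 + 32*k**3 + 26*k**2 + 14*k + 7).
So A=1 and B=1, with C=k**4 + 16*k**3/5 + 13*k**2/5 + 7*k/5 + 7/10.
f must satisfy (1)·f(k+1) − (1)·f(k) = k**4 + 16*k**3/5 + 13*k**2/5 + 7*k/5 + 7/10.
From deg A=0, deg B=0, deg C=4: d=5.
Match coefficients ⇒ f(k) = k*(2*k**4 + 3*k**3 - 4*k**2 + 2*k + 4)/10.
R(k) = B(k−1)·f(k)/C(k) = k*(2*k**4 + 3*k**3 - 4*k**2 + 2*k + 4)/(10*k**4 + 32*k**3 + 26*k**2 + 14*k + 7); s_k = R·t_k = k*(-2*k**4 - 3*k**3 + 4*k**2 - 2*k - 4).
s_(k+1) − s_k = -10*k**4 - 32*k**3 - 26*k**2 - 14*k - 7 = t_k.
Σ_(k=0)^(8) t_k = s_(9) − s_(0) = -135063 − (0) = -135063.

Σ = -135063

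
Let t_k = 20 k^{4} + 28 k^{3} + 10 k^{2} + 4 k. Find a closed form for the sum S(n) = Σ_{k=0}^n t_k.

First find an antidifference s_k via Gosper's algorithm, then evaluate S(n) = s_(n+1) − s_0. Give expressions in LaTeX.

S(n) = n \left(4 n^{4} + 17 n^{3} + 24 n^{2} + 14 n + 3\right)

Compute t_(k+1)/t_k: get (10*k**4 + 54*k**3 + 107*k**2 + 94*k + 31)/(k*(10*k**3 + 14*k**2 + 5*k + 2)).
Gosper form: A/B · C(k+1)/C(k) with A=1, B=1, C=k**4 + 7*k**3/5 + k**2/2 + k/5.
Set up (1)·f(k+1) − (1)·f(k) − (k**4 + 7*k**3/5 + k**2/2 + k/5) = 0.
From deg A=0, deg B=0, deg C=4: d=5.
A polynomial solution: f(k) = k*(k - 1)*(4*k**3 + k**2 - 3*k + 1)/20.
So s_k = (B(k−1)f/C)·t_k = ((k - 1)*(4*k**3 + k**2 - 3*k + 1)/(2*(10*k**3 + 14*k**2 + 5*k + 2)))·t_k = k*(4*k**4 - 3*k**3 - 4*k**2 + 4*k - 1).
Check: Δs_k = 2*k*(10*k**3 + 14*k**2 + 5*k + 2). ✓
Telescope: S(n) = s_(n+1) − s_(0) = n*(4*n**4 + 17*n**3 + 24*n**2 + 14*n + 3) − (0) = n*(4*n**4 + 17*n**3 + 24*n**2 + 14*n + 3).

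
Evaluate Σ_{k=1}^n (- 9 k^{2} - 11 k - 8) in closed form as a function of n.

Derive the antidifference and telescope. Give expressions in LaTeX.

The ratio is (9*k**2 + 29*k + 28)/(9*k**2 + 11*k + 8).
Take A(k)=1, B(k)=1, C(k)=k**2 + 11*k/9 + 8/9.
Key eq: (1)·f(k+1) = (1)·f(k) + (k**2 + 11*k/9 + 8/9).
Degrees (0,0,2) ⇒ d ≤ 3.
Solving with deg f ≤ 3: f(k) = k*(3*k**2 + k + 4)/9.
Certificate R = B(k−1)f/C = k*(3*k**2 + k + 4)/(9*k**2 + 11*k + 8) gives s_k = k*(-3*k**2 - k - 4).
s_(k+1) − s_k = -9*k**2 - 11*k - 8 = t_k.
s_(n+1) = -3*n**3 - 10*n**2 - 15*n - 8 and s_(1) = -8, so S(n) = n*(-3*n**2 - 10*n - 15).

S(n) = n \left(- 3 n^{2} - 10 n - 15\right)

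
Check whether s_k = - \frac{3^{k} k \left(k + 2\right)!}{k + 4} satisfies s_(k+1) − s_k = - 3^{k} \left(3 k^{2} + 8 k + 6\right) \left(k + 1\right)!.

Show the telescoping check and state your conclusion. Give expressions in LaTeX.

Invalid: residual \frac{2 \cdot 3^{k} \left(3 k^{3} + 20 k^{2} + 37 k + 24\right) \left(k + 1\right)!}{\left(k + 4\right) \left(k + 5\right)} ≠ 0.

s_(k+1) = -3**(k + 1)*(k + 1)*factorial(k + 3)/(k + 5)
s_(k+1) − s_k = -3**k*(k + 2)*(3*k**2 + 17*k + 18)*factorial(k + 2)/((k + 4)*(k + 5))
(s_(k+1) − s_k) − t_k = 2*3**k*(3*k**3 + 20*k**2 + 37*k + 24)*factorial(k + 1)/((k + 4)*(k + 5))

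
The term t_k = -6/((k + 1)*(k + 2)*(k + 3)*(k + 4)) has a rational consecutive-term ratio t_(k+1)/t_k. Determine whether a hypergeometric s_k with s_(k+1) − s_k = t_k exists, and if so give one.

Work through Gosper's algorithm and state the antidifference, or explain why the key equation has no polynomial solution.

s_k = k*(-k**2 - 6*k - 11)/(3*(k + 1)*(k + 2)*(k + 3))

The ratio is (k + 1)/(k + 5).
A = k + 1, B = k + 5, C = 1.
Solve (k + 1)·f(k+1) − (k + 4)·f(k) = 1.
deg f ≤ 3 (via 1,1,0).
A polynomial solution: f(k) = k*(k**2 + 6*k + 11)/18.
Then R = B(k−1)f/C = k*(k + 4)*(k**2 + 6*k + 11)/18, so s_k = R(k)·t_k = k*(-k**2 - 6*k - 11)/(3*(k + 1)*(k + 2)*(k + 3)).
Verify: -6/(k**4 + 10*k**3 + 35*k**2 + 50*k + 24) matches t_k.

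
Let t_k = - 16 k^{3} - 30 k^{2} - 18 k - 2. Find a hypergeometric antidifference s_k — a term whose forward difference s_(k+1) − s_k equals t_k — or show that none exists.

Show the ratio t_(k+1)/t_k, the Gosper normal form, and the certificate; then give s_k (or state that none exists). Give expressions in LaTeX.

Ratio r(k) = (8*k**3 + 39*k**2 + 63*k + 33)/(8*k**3 + 15*k**2 + 9*k + 1).
Gosper form: A/B · C(k+1)/C(k) with A=1, B=1, C=k**3 + 15*k**2/8 + 9*k/8 + 1/8.
Set up (1)·f(k+1) − (1)·f(k) − (k**3 + 15*k**2/8 + 9*k/8 + 1/8) = 0.
Degrees (0,0,3) ⇒ d ≤ 4.
Match coefficients ⇒ f(k) = k*(2*k**3 + k**2 - k - 1)/8.
So s_k = (B(k−1)f/C)·t_k = (k*(2*k**3 + k**2 - k - 1)/(8*k**3 + 15*k**2 + 9*k + 1))·t_k = 2*k*(-2*k**3 - k**2 + k + 1).
Δs = -16*k**3 - 30*k**2 - 18*k - 2, as required.

s_k = 2 k \left(- 2 k^{3} - k^{2} + k + 1\right)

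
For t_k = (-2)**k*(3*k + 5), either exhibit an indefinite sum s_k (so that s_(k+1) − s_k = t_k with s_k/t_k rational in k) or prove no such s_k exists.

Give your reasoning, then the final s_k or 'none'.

s_k = (-2)**k*(-k - 1)

Compute t_(k+1)/t_k: get 2*(-3*k - 8)/(3*k + 5).
Take A(k)=-2, B(k)=1, C(k)=k + 5/3.
Need (-2)·f(k+1) − (1)·f(k) = k + 5/3.
Degrees (0,0,1) ⇒ d ≤ 1.
A polynomial solution: f(k) = -(k + 1)/3.
Certificate R = B(k−1)f/C = -(k + 1)/(3*k + 5) gives s_k = (-2)**k*(-k - 1).
s_(k+1) − s_k = (-2)**k*(3*k + 5) = t_k.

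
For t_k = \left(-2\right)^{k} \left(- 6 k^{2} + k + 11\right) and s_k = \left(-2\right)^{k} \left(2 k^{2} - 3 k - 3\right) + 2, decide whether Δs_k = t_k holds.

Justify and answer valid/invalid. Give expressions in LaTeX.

valid; difference matches t_k

s_(k+1) = 2*(-2)**k*(3*k - 2*(k + 1)**2 + 6) + 2
s_(k+1) − s_k = (-2)**k*(-6*k**2 + k + 11)
(s_(k+1) − s_k) − t_k = 0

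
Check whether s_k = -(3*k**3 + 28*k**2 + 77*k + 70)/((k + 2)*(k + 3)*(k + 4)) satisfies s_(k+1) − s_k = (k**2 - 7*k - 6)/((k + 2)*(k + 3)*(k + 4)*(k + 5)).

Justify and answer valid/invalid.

Valid: the claim telescopes to t_k.

s_(k+1) = (-77*k - 3*(k + 1)**3 - 28*(k + 1)**2 - 147)/((k + 3)*(k + 4)*(k + 5))
s_(k+1) − s_k = (k**2 - 7*k - 6)/(k**4 + 14*k**3 + 71*k**2 + 154*k + 120)
(s_(k+1) − s_k) − t_k = 0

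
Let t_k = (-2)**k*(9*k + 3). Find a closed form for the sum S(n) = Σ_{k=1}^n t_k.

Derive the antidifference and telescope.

The ratio is 2*(-3*k - 4)/(3*k + 1).
Factor: A=-2; B=1; C=k + 1/3.
f must satisfy (-2)·f(k+1) − (1)·f(k) = k + 1/3.
d = 1 from the (0,0,1) case.
Solving with deg f ≤ 1: f(k) = -(3*k - 1)/9.
So s_k = (B(k−1)f/C)·t_k = (-(3*k - 1)/(3*(3*k + 1)))·t_k = (-2)**k*(1 - 3*k).
Verify: (-2)**k*(9*k + 3) matches t_k.
Telescope: S(n) = s_(n+1) − s_(1) = 2*(-2)**n*(3*n + 2) − (4) = 6*(-2)**n*n + 4*(-2)**n - 4.

S(n) = 6*(-2)**n*n + 4*(-2)**n - 4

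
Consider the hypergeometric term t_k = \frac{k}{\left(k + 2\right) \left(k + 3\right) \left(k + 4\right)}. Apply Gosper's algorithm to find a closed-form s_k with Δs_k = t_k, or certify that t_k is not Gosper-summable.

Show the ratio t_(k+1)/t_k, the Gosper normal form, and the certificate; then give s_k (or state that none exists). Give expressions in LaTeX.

Compute t_(k+1)/t_k: get (k + 1)*(k + 2)/(k*(k + 5)).
Take A(k)=k + 2, B(k)=k + 5, C(k)=k.
Need (k + 2)·f(k+1) − (k + 4)·f(k) = k.
Bound: deg f ≤ 2.
Solving with deg f ≤ 2: f(k) = k*(k - 1)/6.
So s_k = (B(k−1)f/C)·t_k = ((k - 1)*(k + 4)/6)·t_k = k*(k - 1)/(6*(k + 2)*(k + 3)).
s_(k+1) − s_k = k/(k**3 + 9*k**2 + 26*k + 24) = t_k.

s_k = \frac{k \left(k - 1\right)}{6 \left(k + 2\right) \left(k + 3\right)}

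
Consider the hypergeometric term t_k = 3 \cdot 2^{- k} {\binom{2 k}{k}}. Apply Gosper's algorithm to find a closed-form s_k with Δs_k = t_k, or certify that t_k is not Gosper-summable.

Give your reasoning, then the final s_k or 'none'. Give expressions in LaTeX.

Ratio r(k) = (2*k + 1)/(k + 1).
So A=2*k + 1 and B=k + 1, with C=1.
Key eq: (2*k + 1)·f(k+1) = (k)·f(k) + (1).
From deg A=1, deg B=1, deg C=0: d=-1.
d = -1 < 0 ⇒ no nonzero polynomial f; not summable.

none — t_k is not Gosper-summable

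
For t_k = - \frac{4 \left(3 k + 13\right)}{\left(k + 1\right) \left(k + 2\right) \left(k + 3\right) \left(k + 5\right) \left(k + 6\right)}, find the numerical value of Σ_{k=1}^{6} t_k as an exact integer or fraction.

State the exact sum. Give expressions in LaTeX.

Σ = -23/216

r(k) = (k + 1)*(k + 5)*(3*k + 16)/((k + 4)*(k + 7)*(3*k + 13)) after simplifying.
Factor: A=k + 1; B=k + 7; C=k**2 + 25*k/3 + 52/3.
Solve (k + 1)·f(k+1) − (k + 6)·f(k) = k**2 + 25*k/3 + 52/3.
Degrees (1,1,2) ⇒ d ≤ 5.
Coefficient equations give f(k) = k*(k + 3)*(k + 4)*(k**2 + 8*k + 17)/30.
Certificate R = B(k−1)f/C = k*(k + 3)*(k + 6)*(k**2 + 8*k + 17)/(10*(3*k + 13)) gives s_k = 2*k*(-k**2 - 8*k - 17)/(5*(k**3 + 8*k**2 + 17*k + 10)).
Δs = 4*(-3*k - 13)/(k**5 + 17*k**4 + 107*k**3 + 307*k**2 + 396*k + 180), as required.
Evaluate s at k=7 and k=1: -427/1080 and -13/45; difference -23/216.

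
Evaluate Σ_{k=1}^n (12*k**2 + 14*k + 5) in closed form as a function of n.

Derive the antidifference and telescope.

S(n) = n*(4*n**2 + 13*n + 14)

Ratio r(k) = (12*k**2 + 38*k + 31)/(12*k**2 + 14*k + 5).
So A=1 and B=1, with C=k**2 + 7*k/6 + 5/12.
Key eq: (1)·f(k+1) = (1)·f(k) + (k**2 + 7*k/6 + 5/12).
From deg A=0, deg B=0, deg C=2: d=3.
A polynomial solution: f(k) = k**2*(4*k + 1)/12.
Get s_k = R·t_k = k**2*(4*k + 1) with R(k) = B(k−1)f(k)/C(k) = k**2*(4*k + 1)/(12*k**2 + 14*k + 5).
Δs = 12*k**2 + 14*k + 5, as required.
Σ_(k=1)^n t_k = s_(n+1) − s_(1) = (4*n**3 + 13*n**2 + 14*n + 5) − (5), i.e. n*(4*n**2 + 13*n + 14).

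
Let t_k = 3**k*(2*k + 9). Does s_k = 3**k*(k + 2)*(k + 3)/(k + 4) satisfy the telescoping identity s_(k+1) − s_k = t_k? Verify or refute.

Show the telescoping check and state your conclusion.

Invalid: residual 3**k*(-4*k**2 - 32*k - 66)/(k**2 + 9*k + 20) ≠ 0.

s_(k+1) = 3**(k + 1)*(k + 3)*(k + 4)/(k + 5)
s_(k+1) − s_k = 3**k*(k + 3)*(-(k + 2)*(k + 5) + 3*(k + 4)**2)/((k + 4)*(k + 5))
(s_(k+1) − s_k) − t_k = 3**k*(-4*k**2 - 32*k - 66)/(k**2 + 9*k + 20)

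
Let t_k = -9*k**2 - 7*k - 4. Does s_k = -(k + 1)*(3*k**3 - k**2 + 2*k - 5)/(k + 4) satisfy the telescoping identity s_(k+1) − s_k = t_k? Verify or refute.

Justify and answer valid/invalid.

s_(k+1) = (-3*k**4 - 14*k**3 - 25*k**2 - 17*k + 2)/(k + 5)
s_(k+1) − s_k = (-9*k**4 - 70*k**3 - 115*k**2 - 86*k - 17)/(k**2 + 9*k + 20)
(s_(k+1) − s_k) − t_k = 3*(6*k**3 + 44*k**2 + 30*k + 21)/(k**2 + 9*k + 20)

Invalid: residual 3*(6*k**3 + 44*k**2 + 30*k + 21)/(k**2 + 9*k + 20) ≠ 0.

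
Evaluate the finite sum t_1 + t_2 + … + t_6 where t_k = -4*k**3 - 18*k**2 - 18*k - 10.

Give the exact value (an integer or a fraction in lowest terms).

Ratio r(k) = (2*k**3 + 15*k**2 + 33*k + 25)/(2*k**3 + 9*k**2 + 9*k + 5).
Gosper form: A/B · C(k+1)/C(k) with A=1, B=1, C=k**3 + 9*k**2/2 + 9*k/2 + 5/2.
Solve (1)·f(k+1) − (1)·f(k) = k**3 + 9*k**2/2 + 9*k/2 + 5/2.
Bound: deg f ≤ 4.
Coefficient equations give f(k) = k*(k + 4)*(k**2 + 1)/4.
Then R = B(k−1)f/C = k*(k + 4)*(k**2 + 1)/(2*(2*k**3 + 9*k**2 + 9*k + 5)), so s_k = R(k)·t_k = k*(-k**3 - 4*k**2 - k - 4).
Δs = -4*k**3 - 18*k**2 - 18*k - 10, as required.
Evaluate s at k=7 and k=1: -3850 and -10; difference -3840.

Σ = -3840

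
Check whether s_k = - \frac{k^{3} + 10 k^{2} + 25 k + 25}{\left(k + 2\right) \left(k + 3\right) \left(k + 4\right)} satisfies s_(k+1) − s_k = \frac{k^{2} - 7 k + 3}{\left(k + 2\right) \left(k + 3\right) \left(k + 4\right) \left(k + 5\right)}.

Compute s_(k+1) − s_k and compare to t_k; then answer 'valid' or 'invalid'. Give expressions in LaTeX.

s_(k+1) = (-25*k - (k + 1)**3 - 10*(k + 1)**2 - 50)/((k + 3)*(k + 4)*(k + 5))
s_(k+1) − s_k = (k**2 - 7*k + 3)/(k**4 + 14*k**3 + 71*k**2 + 154*k + 120)
(s_(k+1) − s_k) − t_k = 0

Valid: the claim telescopes to t_k.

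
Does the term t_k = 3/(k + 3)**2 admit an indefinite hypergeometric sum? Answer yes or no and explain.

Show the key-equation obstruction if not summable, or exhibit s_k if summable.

No. Not Gosper-summable.

Compute t_(k+1)/t_k: get (k + 3)**2/(k + 4)**2.
Factor: A=k**2 + 6*k + 9; B=k**2 + 8*k + 16; C=1.
Solve (k**2 + 6*k + 9)·f(k+1) − (k**2 + 6*k + 9)·f(k) = 1.
Degrees (2,2,0) ⇒ d ≤ 0.
Generic f = c0 gives residual -1; -1 = 0 cannot hold, so t_k is not Gosper-summable.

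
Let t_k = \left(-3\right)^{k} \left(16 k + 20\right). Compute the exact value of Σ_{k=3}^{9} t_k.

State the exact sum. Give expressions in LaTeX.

Ratio r(k) = 3*(-4*k - 9)/(4*k + 5).
Gosper form: A/B · C(k+1)/C(k) with A=-3, B=1, C=k + 5/4.
Key eq: (-3)·f(k+1) = (1)·f(k) + (k + 5/4).
From deg A=0, deg B=0, deg C=1: d=1.
Solve for f: f(k) = -(2*k + 1)/8 (degree 1 ≤ 1).
Certificate R = B(k−1)f/C = -(2*k + 1)/(2*(4*k + 5)) gives s_k = (-3)**k*(-4*k - 2).
Verify: (-3)**k*(16*k + 20) matches t_k.
Evaluate s at k=10 and k=3: -2480058 and 378; difference -2480436.

Σ = -2480436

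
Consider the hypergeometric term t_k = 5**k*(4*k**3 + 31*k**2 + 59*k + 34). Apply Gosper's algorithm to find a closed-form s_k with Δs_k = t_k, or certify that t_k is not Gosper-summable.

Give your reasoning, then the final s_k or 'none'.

s_k = 5**k*(k**3 + 4*k**2 + k + 1)

Step 1: r(k) = 5*(4*k**3 + 43*k**2 + 133*k + 128)/(4*k**3 + 31*k**2 + 59*k + 34).
Factor: A=5; B=1; C=k**3 + 31*k**2/4 + 59*k/4 + 17/2.
Solve (5)·f(k+1) − (1)·f(k) = k**3 + 31*k**2/4 + 59*k/4 + 17/2.
d = 3 from the (0,0,3) case.
Solving with deg f ≤ 3: f(k) = (k**3 + 4*k**2 + k + 1)/4.
Get s_k = R·t_k = 5**k*(k**3 + 4*k**2 + k + 1) with R(k) = B(k−1)f(k)/C(k) = (k**3 + 4*k**2 + k + 1)/(4*k**3 + 31*k**2 + 59*k + 34).
Δs = 5**k*(4*k**3 + 31*k**2 + 59*k + 34), as required.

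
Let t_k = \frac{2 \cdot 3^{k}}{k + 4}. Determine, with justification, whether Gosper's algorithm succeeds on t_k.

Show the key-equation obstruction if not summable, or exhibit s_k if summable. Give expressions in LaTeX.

The ratio is 3*(k + 4)/(k + 5).
Normal form (A,B,C) = (3*k + 12, k + 5, 1).
f must satisfy (3*k + 12)·f(k+1) − (k + 4)·f(k) = 1.
Bound: deg f ≤ -1.
Negative degree bound (-1): no f exists, t_k not Gosper-summable.

No — key equation has no polynomial f.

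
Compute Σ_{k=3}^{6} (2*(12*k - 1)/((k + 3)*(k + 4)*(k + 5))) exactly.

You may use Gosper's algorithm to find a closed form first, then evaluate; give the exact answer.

Compute t_(k+1)/t_k: get (k + 3)*(12*k + 11)/((k + 6)*(12*k - 1)).
A = k + 3, B = k + 6, C = k - 1/12.
Solve (k + 3)·f(k+1) − (k + 5)·f(k) = k - 1/12.
Degrees (1,1,1) ⇒ d ≤ 2.
Coefficient equations give f(k) = k*(35*k - 43)/288.
Certificate R = B(k−1)f/C = k*(k + 5)*(35*k - 43)/(24*(12*k - 1)) gives s_k = k*(35*k - 43)/(12*(k + 3)*(k + 4)).
Verify: 2*(12*k - 1)/(k**3 + 12*k**2 + 47*k + 60) matches t_k.
Σ_(k=3)^(6) t_k = s_(7) − s_(3) = 707/660 − (31/84) = 811/1155.

Σ = 811/1155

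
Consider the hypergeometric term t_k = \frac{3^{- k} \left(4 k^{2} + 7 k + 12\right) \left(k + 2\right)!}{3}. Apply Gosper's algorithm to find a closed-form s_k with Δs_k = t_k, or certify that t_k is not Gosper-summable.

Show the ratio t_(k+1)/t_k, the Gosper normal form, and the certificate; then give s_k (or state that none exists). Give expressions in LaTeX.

Step 1: r(k) = (k + 3)*(7*k + 4*(k + 1)**2 + 19)/(3*(4*k**2 + 7*k + 12)).
Take A(k)=k/3 + 1, B(k)=1, C(k)=k**2 + 7*k/4 + 3.
f must satisfy (k/3 + 1)·f(k+1) − (1)·f(k) = k**2 + 7*k/4 + 3.
deg f ≤ 1 (via 1,0,2).
Match coefficients ⇒ f(k) = 3*(4*k + 3)/4.
Get s_k = R·t_k = (4*k + 3)*factorial(k + 2)/3**k with R(k) = B(k−1)f(k)/C(k) = 3*(4*k + 3)/(4*k**2 + 7*k + 12).
Verify: (4*k**2 + 7*k + 12)*factorial(k + 2)/(3*3**k) matches t_k.

s_k = 3^{- k} \left(4 k + 3\right) \left(k + 2\right)!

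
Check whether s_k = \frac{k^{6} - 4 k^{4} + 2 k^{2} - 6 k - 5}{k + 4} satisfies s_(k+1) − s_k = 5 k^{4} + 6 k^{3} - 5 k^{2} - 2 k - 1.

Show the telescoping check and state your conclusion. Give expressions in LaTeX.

Invalid: residual \frac{3 \left(- 4 k^{5} - 27 k^{4} - 22 k^{3} + 25 k^{2} + 8 k - 1\right)}{k^{2} + 9 k + 20} ≠ 0.

s_(k+1) = (-6*k + (k + 1)**6 - 4*(k + 1)**4 + 2*(k + 1)**2 - 11)/(k + 5)
s_(k+1) − s_k = (5*k**6 + 39*k**5 + 68*k**4 + 7*k**3 - 44*k**2 - 25*k - 23)/(k**2 + 9*k + 20)
(s_(k+1) − s_k) − t_k = 3*(-4*k**5 - 27*k**4 - 22*k**3 + 25*k**2 + 8*k - 1)/(k**2 + 9*k + 20)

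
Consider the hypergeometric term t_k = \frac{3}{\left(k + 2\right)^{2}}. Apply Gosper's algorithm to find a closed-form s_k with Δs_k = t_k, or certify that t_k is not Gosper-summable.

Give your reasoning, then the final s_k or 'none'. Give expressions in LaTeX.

Step 1: r(k) = (k + 2)**2/(k + 3)**2.
Take A(k)=k**2 + 4*k + 4, B(k)=k**2 + 6*k + 9, C(k)=1.
Key eq: (k**2 + 4*k + 4)·f(k+1) = (k**2 + 4*k + 4)·f(k) + (1).
From deg A=2, deg B=2, deg C=0: d=0.
Write f(k) = c0. Then LHS − RHS = -1, requiring -1 = 0: contradictory. No certificate.

no hypergeometric antidifference exists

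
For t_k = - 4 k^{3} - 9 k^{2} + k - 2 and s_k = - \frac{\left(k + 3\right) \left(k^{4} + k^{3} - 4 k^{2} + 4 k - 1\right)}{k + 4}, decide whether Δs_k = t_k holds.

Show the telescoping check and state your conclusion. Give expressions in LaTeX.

s_(k+1) = (-k**5 - 9*k**4 - 25*k**3 - 23*k**2 - 13*k - 4)/(k + 5)
s_(k+1) − s_k = (-4*k**5 - 42*k**4 - 136*k**3 - 134*k**2 - 4*k - 31)/(k**2 + 9*k + 20)
(s_(k+1) − s_k) − t_k = 3*(k**4 + 8*k**3 + 13*k**2 - 2*k + 3)/(k**2 + 9*k + 20)

Invalid: residual \frac{3 \left(k^{4} + 8 k^{3} + 13 k^{2} - 2 k + 3\right)}{k^{2} + 9 k + 20} ≠ 0.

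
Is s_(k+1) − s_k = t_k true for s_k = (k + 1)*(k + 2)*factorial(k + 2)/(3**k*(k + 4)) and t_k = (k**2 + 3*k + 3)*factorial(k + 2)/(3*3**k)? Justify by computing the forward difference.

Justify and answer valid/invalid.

Invalid: residual -(k + 1)*(k**2 + 6*k + 6)*factorial(k + 2)/(3**k*(k + 4)*(k + 5)) ≠ 0.

s_(k+1) = (k + 2)*(k + 3)*factorial(k + 3)/(3*3**k*(k + 5))
s_(k+1) − s_k = (k + 2)*(k**3 + 7*k**2 + 15*k + 21)*factorial(k + 2)/(3*3**k*(k + 4)*(k + 5))
(s_(k+1) − s_k) − t_k = -(k + 1)*(k**2 + 6*k + 6)*factorial(k + 2)/(3**k*(k + 4)*(k + 5))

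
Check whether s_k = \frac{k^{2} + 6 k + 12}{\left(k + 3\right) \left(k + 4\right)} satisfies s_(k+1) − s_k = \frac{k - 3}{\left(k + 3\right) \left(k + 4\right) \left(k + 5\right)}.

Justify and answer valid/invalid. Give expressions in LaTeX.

valid (s_(k+1) − s_k reduces to t_k)

s_(k+1) = (6*k + (k + 1)**2 + 18)/((k + 4)*(k + 5))
s_(k+1) − s_k = (k - 3)/(k**3 + 12*k**2 + 47*k + 60)
(s_(k+1) − s_k) − t_k = 0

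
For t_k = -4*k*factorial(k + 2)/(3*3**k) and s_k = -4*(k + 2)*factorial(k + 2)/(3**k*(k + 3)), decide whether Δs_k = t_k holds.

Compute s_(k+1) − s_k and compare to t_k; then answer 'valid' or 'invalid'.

Invalid: residual 4*(k**2 + 3*k - 3)*factorial(k + 2)/(3*3**k*(k + 3)*(k + 4)) ≠ 0.

s_(k+1) = -4*(k + 3)*factorial(k + 3)/(3*3**k*(k + 4))
s_(k+1) − s_k = -4*(k**3 + 6*k**2 + 9*k + 3)*factorial(k + 2)/(3*3**k*(k + 3)*(k + 4))
(s_(k+1) − s_k) − t_k = 4*(k**2 + 3*k - 3)*factorial(k + 2)/(3*3**k*(k + 3)*(k + 4))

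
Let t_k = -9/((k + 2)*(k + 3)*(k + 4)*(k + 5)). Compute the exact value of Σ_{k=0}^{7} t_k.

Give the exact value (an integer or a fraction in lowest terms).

t_(k+1)/t_k = (k + 2)/(k + 6).
Normal form (A,B,C) = (k + 2, k + 6, 1).
Set up (k + 2)·f(k+1) − (k + 5)·f(k) − (1) = 0.
From deg A=1, deg B=1, deg C=0: d=3.
Solving with deg f ≤ 3: f(k) = k*(k**2 + 9*k + 26)/72.
Then R = B(k−1)f/C = k*(k + 5)*(k**2 + 9*k + 26)/72, so s_k = R(k)·t_k = k*(-k**2 - 9*k - 26)/(8*(k + 2)*(k + 3)*(k + 4)).
Check: Δs_k = -9/(k**4 + 14*k**3 + 71*k**2 + 154*k + 120). ✓
Telescoping: Σ = s_(8) − s_(0) = -27/220 − (0) = -27/220.

Σ = -27/220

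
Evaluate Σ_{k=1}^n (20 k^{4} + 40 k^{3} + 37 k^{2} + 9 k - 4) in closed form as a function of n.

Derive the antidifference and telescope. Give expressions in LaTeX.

Step 1: r(k) = (20*k**4 + 120*k**3 + 277*k**2 + 283*k + 102)/(20*k**4 + 40*k**3 + 37*k**2 + 9*k - 4).
A = 1, B = 1, C = k**4 + 2*k**3 + 37*k**2/20 + 9*k/20 - 1/5.
Key eq: (1)·f(k+1) = (1)·f(k) + (k**4 + 2*k**3 + 37*k**2/20 + 9*k/20 - 1/5).
d = 5 from the (0,0,4) case.
Solving with deg f ≤ 5: f(k) = k*(4*k**4 - k**2 - 4*k - 3)/20.
Then R = B(k−1)f/C = k*(4*k**4 - k**2 - 4*k - 3)/(20*k**4 + 40*k**3 + 37*k**2 + 9*k - 4), so s_k = R(k)·t_k = k*(4*k**4 - k**2 - 4*k - 3).
Check: Δs_k = 20*k**4 + 40*k**3 + 37*k**2 + 9*k - 4. ✓
s_(n+1) = 4*n**5 + 20*n**4 + 39*n**3 + 33*n**2 + 6*n - 4 and s_(1) = -4, so S(n) = n*(4*n**4 + 20*n**3 + 39*n**2 + 33*n + 6).

S(n) = n \left(4 n^{4} + 20 n^{3} + 39 n^{2} + 33 n + 6\right)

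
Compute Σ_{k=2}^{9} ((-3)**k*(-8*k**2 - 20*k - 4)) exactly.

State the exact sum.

The ratio is 3*(-2*k**2 - 9*k - 8)/(2*k**2 + 5*k + 1).
So A=-3 and B=1, with C=k**2 + 5*k/2 + 1/2.
Need (-3)·f(k+1) − (1)·f(k) = k**2 + 5*k/2 + 1/2.
Degrees (0,0,2) ⇒ d ≤ 2.
Solving with deg f ≤ 2: f(k) = -(k**2 + k - 1)/4.
Then R = B(k−1)f/C = -(k**2 + k - 1)/(2*(2*k**2 + 5*k + 1)), so s_k = R(k)·t_k = 2*(-3)**k*(k**2 + k - 1).
s_(k+1) − s_k = (-3)**k*(-8*k**2 - 20*k - 4) = t_k.
Sum = s_(10) − s_(2); s_(10) = 12872682, s_(2) = 90 ⇒ 12872592.

Σ = 12872592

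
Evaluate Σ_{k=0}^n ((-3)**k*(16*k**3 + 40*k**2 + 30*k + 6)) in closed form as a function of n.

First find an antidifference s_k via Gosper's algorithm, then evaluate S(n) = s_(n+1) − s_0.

r(k) = 3*(-8*k**3 - 44*k**2 - 79*k - 46)/(8*k**3 + 20*k**2 + 15*k + 3) after simplifying.
Normal form (A,B,C) = (-3, 1, k**3 + 5*k**2/2 + 15*k/8 + 3/8).
Key eq: (-3)·f(k+1) = (1)·f(k) + (k**3 + 5*k**2/2 + 15*k/8 + 3/8).
From deg A=0, deg B=0, deg C=3: d=3.
Coefficient equations give f(k) = -k*(k + 1)*(4*k - 3)/16.
Certificate R = B(k−1)f/C = -k*(4*k - 3)/(2*(8*k**2 + 12*k + 3)) gives s_k = (-3)**k*k*(-4*k**2 - k + 3).
Δs = (-3)**k*(16*k**3 + 40*k**2 + 30*k + 6), as required.
Evaluate: s_(n+1) = 3*(-3)**n*(4*n**3 + 13*n**2 + 11*n + 2); subtract s_(0) = 0 ⇒ S(n) = 3*(-3)**n*(4*n**3 + 13*n**2 + 11*n + 2).

S(n) = 3*(-3)**n*(4*n**3 + 13*n**2 + 11*n + 2)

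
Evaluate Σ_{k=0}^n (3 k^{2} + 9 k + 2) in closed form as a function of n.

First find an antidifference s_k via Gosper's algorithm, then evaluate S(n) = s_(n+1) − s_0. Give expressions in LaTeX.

r(k) = (3*k**2 + 15*k + 14)/(3*k**2 + 9*k + 2) after simplifying.
Take A(k)=1, B(k)=1, C(k)=k**2 + 3*k + 2/3.
Solve (1)·f(k+1) − (1)·f(k) = k**2 + 3*k + 2/3.
d = 3 from the (0,0,2) case.
Solving with deg f ≤ 3: f(k) = k*(k**2 + 3*k - 2)/3.
Get s_k = R·t_k = k*(k**2 + 3*k - 2) with R(k) = B(k−1)f(k)/C(k) = k*(k**2 + 3*k - 2)/(3*k**2 + 9*k + 2).
Verify: 3*k**2 + 9*k + 2 matches t_k.
Telescope: S(n) = s_(n+1) − s_(0) = n**3 + 6*n**2 + 7*n + 2 − (0) = n**3 + 6*n**2 + 7*n + 2.

S(n) = n^{3} + 6 n^{2} + 7 n + 2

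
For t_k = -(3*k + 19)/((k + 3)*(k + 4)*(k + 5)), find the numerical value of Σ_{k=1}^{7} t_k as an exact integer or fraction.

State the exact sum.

Σ = -371/660

The ratio is (k + 3)*(3*k + 22)/((k + 6)*(3*k + 19)).
Factor: A=k + 3; B=k + 6; C=k + 19/3.
Solve (k + 3)·f(k+1) − (k + 5)·f(k) = k + 19/3.
d = 2 from the (1,1,1) case.
Coefficient equations give f(k) = k*(7*k + 31)/18.
Then R = B(k−1)f/C = k*(k + 5)*(7*k + 31)/(6*(3*k + 19)), so s_k = R(k)·t_k = k*(-7*k - 31)/(6*(k + 3)*(k + 4)).
Verify: (-3*k - 19)/(k**3 + 12*k**2 + 47*k + 60) matches t_k.
Sum = s_(8) − s_(1); s_(8) = -29/33, s_(1) = -19/60 ⇒ -371/660.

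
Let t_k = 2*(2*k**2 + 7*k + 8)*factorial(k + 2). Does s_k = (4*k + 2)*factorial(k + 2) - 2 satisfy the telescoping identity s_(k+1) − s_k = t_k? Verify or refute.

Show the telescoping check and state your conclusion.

s_(k+1) = (4*k + 6)*factorial(k + 3) - 2
s_(k+1) − s_k = 2*(2*k**2 + 7*k + 8)*factorial(k + 2)
(s_(k+1) − s_k) − t_k = 0

valid (s_(k+1) − s_k reduces to t_k)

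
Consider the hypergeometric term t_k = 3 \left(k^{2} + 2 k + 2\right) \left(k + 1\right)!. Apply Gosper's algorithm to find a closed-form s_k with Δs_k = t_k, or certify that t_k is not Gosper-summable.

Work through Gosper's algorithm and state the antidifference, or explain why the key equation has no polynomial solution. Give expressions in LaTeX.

t_(k+1)/t_k = (k + 2)*(2*k + (k + 1)**2 + 4)/(k**2 + 2*k + 2).
A = k + 2, B = 1, C = k**2 + 2*k + 2.
Set up (k + 2)·f(k+1) − (1)·f(k) − (k**2 + 2*k + 2) = 0.
From deg A=1, deg B=0, deg C=2: d=1.
Coefficient equations give f(k) = k.
So s_k = (B(k−1)f/C)·t_k = (k/(k**2 + 2*k + 2))·t_k = 3*k*factorial(k + 1).
Verify: 3*(k**2 + 2*k + 2)*factorial(k + 1) matches t_k.

s_k = 3 k \left(k + 1\right)!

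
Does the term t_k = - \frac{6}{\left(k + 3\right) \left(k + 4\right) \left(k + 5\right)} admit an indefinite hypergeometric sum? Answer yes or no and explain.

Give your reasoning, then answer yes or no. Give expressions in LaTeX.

Yes. s_k = \frac{k \left(- k - 7\right)}{4 \left(k + 3\right) \left(k + 4\right)}.

t_(k+1)/t_k = (k + 3)/(k + 6).
Gosper form: A/B · C(k+1)/C(k) with A=k + 3, B=k + 6, C=1.
Key eq: (k + 3)·f(k+1) = (k + 5)·f(k) + (1).
d = 2 from the (1,1,0) case.
Solve for f: f(k) = k*(k + 7)/24 (degree 2 ≤ 2).
Then R = B(k−1)f/C = k*(k + 5)*(k + 7)/24, so s_k = R(k)·t_k = k*(-k - 7)/(4*(k + 3)*(k + 4)).
Check: Δs_k = -6/(k**3 + 12*k**2 + 47*k + 60). ✓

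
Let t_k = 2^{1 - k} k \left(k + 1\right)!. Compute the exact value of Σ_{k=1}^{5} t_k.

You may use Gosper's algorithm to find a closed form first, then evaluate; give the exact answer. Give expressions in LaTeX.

r(k) = (k + 1)*(k + 2)/(2*k) after simplifying.
So A=k/2 + 1 and B=1, with C=k.
f must satisfy (k/2 + 1)·f(k+1) − (1)·f(k) = k.
deg f ≤ 0 (via 1,0,1).
A polynomial solution: f(k) = 2.
So s_k = (B(k−1)f/C)·t_k = (2/k)·t_k = 2**(2 - k)*factorial(k + 1).
Δs = 2**(1 - k)*k*factorial(k + 1), as required.
Evaluate s at k=6 and k=1: 315 and 4; difference 311.

Σ = 311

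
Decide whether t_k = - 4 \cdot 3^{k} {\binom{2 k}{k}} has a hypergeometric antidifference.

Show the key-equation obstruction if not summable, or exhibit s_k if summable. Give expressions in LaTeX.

No — key equation has no polynomial f.

t_(k+1)/t_k = 6*(2*k + 1)/(k + 1).
Take A(k)=12*k + 6, B(k)=k + 1, C(k)=1.
Need (12*k + 6)·f(k+1) − (k)·f(k) = 1.
From deg A=1, deg B=1, deg C=0: d=-1.
Bound -1 < 0, so the key equation has no polynomial solution.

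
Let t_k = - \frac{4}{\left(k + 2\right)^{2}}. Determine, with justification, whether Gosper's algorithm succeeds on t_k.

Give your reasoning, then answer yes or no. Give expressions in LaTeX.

No. Not Gosper-summable.

Compute t_(k+1)/t_k: get (k + 2)**2/(k + 3)**2.
So A=k**2 + 4*k + 4 and B=k**2 + 6*k + 9, with C=1.
Need (k**2 + 4*k + 4)·f(k+1) − (k**2 + 4*k + 4)·f(k) = 1.
From deg A=2, deg B=2, deg C=0: d=0.
Put f(k) = c0: A·f(k+1) − B(k−1)·f(k) − C = -1; need -1 = 0 — inconsistent ⇒ no f, not summable.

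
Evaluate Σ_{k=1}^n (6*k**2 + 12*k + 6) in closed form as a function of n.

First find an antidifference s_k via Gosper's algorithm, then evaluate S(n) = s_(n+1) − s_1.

S(n) = n*(2*n**2 + 9*n + 13)

The ratio is (k**2 + 4*k + 4)/(k**2 + 2*k + 1).
Factor: A=1; B=1; C=k**2 + 2*k + 1.
Need (1)·f(k+1) − (1)·f(k) = k**2 + 2*k + 1.
Bound: deg f ≤ 3.
Solving with deg f ≤ 3: f(k) = k*(k + 1)*(2*k + 1)/6.
Certificate R = B(k−1)f/C = k*(2*k + 1)/(6*(k + 1)) gives s_k = k*(2*k**2 + 3*k + 1).
Δs = 6*k**2 + 12*k + 6, as required.
Σ_(k=1)^n t_k = s_(n+1) − s_(1) = (2*n**3 + 9*n**2 + 13*n + 6) − (6), i.e. n*(2*n**2 + 9*n + 13).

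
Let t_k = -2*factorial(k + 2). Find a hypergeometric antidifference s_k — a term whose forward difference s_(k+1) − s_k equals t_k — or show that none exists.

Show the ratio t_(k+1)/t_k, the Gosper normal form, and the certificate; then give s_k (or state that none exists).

Compute t_(k+1)/t_k: get k + 3.
Factor: A=k + 3; B=1; C=1.
f must satisfy (k + 3)·f(k+1) − (1)·f(k) = 1.
Degrees (1,0,0) ⇒ d ≤ -1.
Bound -1 < 0, so the key equation has no polynomial solution.

none — t_k is not Gosper-summable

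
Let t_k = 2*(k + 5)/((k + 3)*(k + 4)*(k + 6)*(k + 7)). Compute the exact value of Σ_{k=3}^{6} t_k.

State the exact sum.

Σ = 19/1755

The ratio is (k + 3)*(k + 6)**2/((k + 5)**2*(k + 8)).
Take A(k)=k + 3, B(k)=k + 8, C(k)=k**2 + 10*k + 25.
f must satisfy (k + 3)·f(k+1) − (k + 7)·f(k) = k**2 + 10*k + 25.
From deg A=1, deg B=1, deg C=2: d=4.
Coefficient equations give f(k) = k*(k + 4)*(k + 5)*(k + 9)/36.
Then R = B(k−1)f/C = k*(k + 4)*(k + 7)*(k + 9)/(36*(k + 5)), so s_k = R(k)·t_k = k*(k + 9)/(18*(k**2 + 9*k + 18)).
s_(k+1) − s_k = 2*(k + 5)/(k**4 + 20*k**3 + 145*k**2 + 450*k + 504) = t_k.
Evaluate s at k=7 and k=3: 28/585 and 1/27; difference 19/1755.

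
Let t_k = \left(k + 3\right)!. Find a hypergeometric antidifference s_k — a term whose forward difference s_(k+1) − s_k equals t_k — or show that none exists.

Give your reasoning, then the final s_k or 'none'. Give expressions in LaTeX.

Step 1: r(k) = k + 4.
A = k + 4, B = 1, C = 1.
f must satisfy (k + 4)·f(k+1) − (1)·f(k) = 1.
Degrees (1,0,0) ⇒ d ≤ -1.
Negative degree bound (-1): no f exists, t_k not Gosper-summable.

no hypergeometric antidifference exists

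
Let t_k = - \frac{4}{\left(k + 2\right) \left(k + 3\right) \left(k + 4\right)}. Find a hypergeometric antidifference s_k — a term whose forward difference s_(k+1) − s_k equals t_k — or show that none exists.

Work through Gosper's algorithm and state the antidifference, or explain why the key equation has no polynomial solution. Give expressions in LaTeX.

s_k = \frac{k \left(- k - 5\right)}{3 \left(k + 2\right) \left(k + 3\right)}

Compute t_(k+1)/t_k: get (k + 2)/(k + 5).
Normal form (A,B,C) = (k + 2, k + 5, 1).
Solve (k + 2)·f(k+1) − (k + 4)·f(k) = 1.
deg f ≤ 2 (via 1,1,0).
Match coefficients ⇒ f(k) = k*(k + 5)/12.
Get s_k = R·t_k = k*(-k - 5)/(3*(k + 2)*(k + 3)) with R(k) = B(k−1)f(k)/C(k) = k*(k + 4)*(k + 5)/12.
Verify: -4/(k**3 + 9*k**2 + 26*k + 24) matches t_k.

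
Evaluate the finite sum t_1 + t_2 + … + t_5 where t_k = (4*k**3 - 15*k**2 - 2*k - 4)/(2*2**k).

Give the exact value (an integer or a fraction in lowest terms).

Σ = -589/64

Step 1: r(k) = (4*k**3 - 3*k**2 - 20*k - 17)/(2*(4*k**3 - 15*k**2 - 2*k - 4)).
Take A(k)=1/2, B(k)=1, C(k)=k**3 - 15*k**2/4 - k/2 - 1.
Key eq: (1/2)·f(k+1) = (1)·f(k) + (k**3 - 15*k**2/4 - k/2 - 1).
Bound: deg f ≤ 3.
Match coefficients ⇒ f(k) = -(4*k**3 - 3*k**2 + 4*k + 1)/2.
Then R = B(k−1)f/C = -2*(4*k**3 - 3*k**2 + 4*k + 1)/(4*k**3 - 15*k**2 - 2*k - 4), so s_k = R(k)·t_k = (-4*k**3 + 3*k**2 - 4*k - 1)/2**k.
Check: Δs_k = (4*k**3 - 15*k**2 - 2*k - 4)/(2*2**k). ✓
Σ_(k=1)^(5) t_k = s_(6) − s_(1) = -781/64 − (-3) = -589/64.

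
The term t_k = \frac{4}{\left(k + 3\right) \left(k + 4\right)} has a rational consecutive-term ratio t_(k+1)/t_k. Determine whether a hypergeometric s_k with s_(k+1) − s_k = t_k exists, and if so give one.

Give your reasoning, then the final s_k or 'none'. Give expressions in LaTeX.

s_k = \frac{4 k}{3 \left(k + 3\right)}

The ratio is (k + 3)/(k + 5).
Factor: A=k + 3; B=k + 5; C=1.
Need (k + 3)·f(k+1) − (k + 4)·f(k) = 1.
Degrees (1,1,0) ⇒ d ≤ 1.
Solving with deg f ≤ 1: f(k) = k/3.
So s_k = (B(k−1)f/C)·t_k = (k*(k + 4)/3)·t_k = 4*k/(3*(k + 3)).
Δs = 4/(k**2 + 7*k + 12), as required.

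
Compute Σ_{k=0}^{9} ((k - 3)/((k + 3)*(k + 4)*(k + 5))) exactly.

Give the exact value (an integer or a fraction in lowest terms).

Σ = -5/91

Step 1: r(k) = (k - 2)*(k + 3)/((k - 3)*(k + 6)).
Take A(k)=k + 3, B(k)=k + 6, C(k)=k - 3.
Need (k + 3)·f(k+1) − (k + 5)·f(k) = k - 3.
Degrees (1,1,1) ⇒ d ≤ 2.
A polynomial solution: f(k) = -k.
Certificate R = B(k−1)f/C = -k*(k + 5)/(k - 3) gives s_k = -k/((k + 3)*(k + 4)).
Verify: (k - 3)/(k**3 + 12*k**2 + 47*k + 60) matches t_k.
Σ_(k=0)^(9) t_k = s_(10) − s_(0) = -5/91 − (0) = -5/91.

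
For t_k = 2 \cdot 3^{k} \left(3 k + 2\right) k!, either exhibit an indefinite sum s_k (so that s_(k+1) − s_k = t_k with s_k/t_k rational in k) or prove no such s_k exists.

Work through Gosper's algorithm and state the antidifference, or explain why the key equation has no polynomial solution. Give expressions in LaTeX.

s_k = 2 \cdot 3^{k} k!

Step 1: r(k) = 3*(k + 1)*(3*k + 5)/(3*k + 2).
Gosper form: A/B · C(k+1)/C(k) with A=3*k + 3, B=1, C=k + 2/3.
Need (3*k + 3)·f(k+1) − (1)·f(k) = k + 2/3.
deg f ≤ 0 (via 1,0,1).
Solving with deg f ≤ 0: f(k) = 1/3.
R(k) = B(k−1)·f(k)/C(k) = 1/(3*k + 2); s_k = R·t_k = 2*3**k*factorial(k).
Check: Δs_k = 2*3**k*(3*k + 2)*factorial(k). ✓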